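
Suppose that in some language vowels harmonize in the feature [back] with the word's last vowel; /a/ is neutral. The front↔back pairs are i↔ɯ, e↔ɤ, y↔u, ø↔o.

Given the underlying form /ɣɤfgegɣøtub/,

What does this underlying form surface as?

/e/ harmonizes with /u/ ([+back]) → [ɤ]
/ø/ harmonizes with /u/ ([+back]) → [o]

[ɣɤfgɤgɣotub]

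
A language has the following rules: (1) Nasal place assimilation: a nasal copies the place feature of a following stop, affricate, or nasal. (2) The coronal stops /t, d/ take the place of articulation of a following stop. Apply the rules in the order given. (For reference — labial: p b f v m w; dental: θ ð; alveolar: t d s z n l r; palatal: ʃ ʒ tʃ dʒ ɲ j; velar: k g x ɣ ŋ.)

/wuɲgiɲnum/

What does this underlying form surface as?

Rule 1: /ɲ/ before /g/ (velar) → [ŋ]
Rule 1: /ɲ/ before /n/ (alveolar) → [n]
After rule 1: wuŋginnum
Rule 2: no segment meets the rule's conditions; no change.

[wuŋginnum]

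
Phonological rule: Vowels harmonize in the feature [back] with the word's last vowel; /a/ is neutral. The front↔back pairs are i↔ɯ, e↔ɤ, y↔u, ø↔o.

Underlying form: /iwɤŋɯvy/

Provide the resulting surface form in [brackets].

/ɤ/ harmonizes with /y/ ([-back]) → [e]
/ɯ/ harmonizes with /y/ ([-back]) → [i]

[iweŋivy]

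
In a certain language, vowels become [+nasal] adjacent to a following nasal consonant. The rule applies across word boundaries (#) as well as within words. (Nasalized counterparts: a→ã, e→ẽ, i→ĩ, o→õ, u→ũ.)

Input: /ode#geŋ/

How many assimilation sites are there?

/e/ before nasal /ŋ/ → [ẽ]
1 segment changes.

1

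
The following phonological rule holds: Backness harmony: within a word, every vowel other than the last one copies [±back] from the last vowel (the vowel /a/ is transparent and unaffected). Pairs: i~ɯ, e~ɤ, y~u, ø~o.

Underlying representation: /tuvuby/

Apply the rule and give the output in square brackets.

[tyvyby]

/u/ harmonizes with /y/ ([-back]) → [y]
/u/ harmonizes with /y/ ([-back]) → [y]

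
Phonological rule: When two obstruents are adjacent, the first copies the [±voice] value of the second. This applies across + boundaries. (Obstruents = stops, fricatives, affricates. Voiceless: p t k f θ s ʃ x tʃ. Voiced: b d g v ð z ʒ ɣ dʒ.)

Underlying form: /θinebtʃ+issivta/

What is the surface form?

[θineptʃ+issifta]

/b/ before /tʃ/ (voiceless) → [p]
/v/ before /t/ (voiceless) → [f]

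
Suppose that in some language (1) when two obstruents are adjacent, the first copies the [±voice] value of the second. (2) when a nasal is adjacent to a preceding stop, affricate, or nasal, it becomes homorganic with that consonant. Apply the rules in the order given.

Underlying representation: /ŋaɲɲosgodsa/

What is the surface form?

[ŋaɲɲozgotsa]

Rule 1: /s/ before /g/ (voiced) → [z]
Rule 1: /d/ before /s/ (voiceless) → [t]
After rule 1: ŋaɲɲozgotsa
Rule 2: no segment meets the rule's conditions; no change.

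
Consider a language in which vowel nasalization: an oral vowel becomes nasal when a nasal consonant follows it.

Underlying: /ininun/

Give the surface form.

[ĩnĩnũn]

/i/ before nasal /n/ → [ĩ]
/i/ before nasal /n/ → [ĩ]
/u/ before nasal /n/ → [ũ]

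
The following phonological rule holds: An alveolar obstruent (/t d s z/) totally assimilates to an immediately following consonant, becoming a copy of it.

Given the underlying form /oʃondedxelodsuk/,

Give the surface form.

/d/ before /x/ → [x] (total assimilation)
/d/ before /s/ → [s] (total assimilation)

[oʃondexxelossuk]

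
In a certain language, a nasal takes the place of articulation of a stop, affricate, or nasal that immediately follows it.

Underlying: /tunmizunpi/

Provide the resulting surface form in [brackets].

/n/ before /m/ (labial) → [m]
/n/ before /p/ (labial) → [m]

[tummizumpi]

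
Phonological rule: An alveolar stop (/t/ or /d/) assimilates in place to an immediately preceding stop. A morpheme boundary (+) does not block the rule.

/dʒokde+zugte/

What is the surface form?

/d/ after /k/ (velar) → [g]
/t/ after /g/ (velar) → [k]

[dʒokge+zugke]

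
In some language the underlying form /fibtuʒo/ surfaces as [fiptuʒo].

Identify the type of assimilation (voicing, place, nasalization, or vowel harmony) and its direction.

voicing assimilation, regressive

/b/→[p].
Each target copies a feature from the following segment, so the direction is regressive.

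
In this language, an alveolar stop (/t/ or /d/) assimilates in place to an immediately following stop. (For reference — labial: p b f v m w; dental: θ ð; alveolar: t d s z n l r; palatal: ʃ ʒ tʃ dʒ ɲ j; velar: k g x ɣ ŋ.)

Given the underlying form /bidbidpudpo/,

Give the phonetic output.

[bibbibpubpo]

/d/ before /b/ (labial) → [b]
/d/ before /p/ (labial) → [b]
/d/ before /p/ (labial) → [b]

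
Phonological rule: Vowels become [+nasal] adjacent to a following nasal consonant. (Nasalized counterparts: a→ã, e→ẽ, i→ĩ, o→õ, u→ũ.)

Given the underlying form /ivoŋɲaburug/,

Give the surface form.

/o/ before nasal /ŋ/ → [õ]

[ivõŋɲaburug]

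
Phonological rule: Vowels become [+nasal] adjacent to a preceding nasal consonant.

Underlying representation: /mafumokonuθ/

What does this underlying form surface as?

[mãfumõkonũθ]

/a/ after nasal /m/ → [ã]
/o/ after nasal /m/ → [õ]
/u/ after nasal /n/ → [ũ]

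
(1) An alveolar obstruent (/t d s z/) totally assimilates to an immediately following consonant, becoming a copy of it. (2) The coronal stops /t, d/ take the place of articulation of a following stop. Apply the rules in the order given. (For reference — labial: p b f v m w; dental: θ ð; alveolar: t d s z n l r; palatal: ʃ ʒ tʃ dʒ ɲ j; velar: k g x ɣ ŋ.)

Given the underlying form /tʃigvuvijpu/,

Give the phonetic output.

Rule 1: no segment meets the rule's conditions; no change.
After rule 1: tʃigvuvijpu
Rule 2: no segment meets the rule's conditions; no change.

[tʃigvuvijpu]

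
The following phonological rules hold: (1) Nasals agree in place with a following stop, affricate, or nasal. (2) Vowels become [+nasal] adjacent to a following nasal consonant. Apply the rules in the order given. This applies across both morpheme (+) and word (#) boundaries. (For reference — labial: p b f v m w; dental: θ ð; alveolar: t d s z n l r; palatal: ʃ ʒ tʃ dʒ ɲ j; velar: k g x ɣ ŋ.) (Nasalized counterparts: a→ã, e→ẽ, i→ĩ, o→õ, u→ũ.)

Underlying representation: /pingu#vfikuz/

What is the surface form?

[pĩŋgu#vfikuz]

Rule 1: /n/ before /g/ (velar) → [ŋ]
After rule 1: piŋgu#vfikuz
Rule 2: /i/ before nasal /ŋ/ → [ĩ]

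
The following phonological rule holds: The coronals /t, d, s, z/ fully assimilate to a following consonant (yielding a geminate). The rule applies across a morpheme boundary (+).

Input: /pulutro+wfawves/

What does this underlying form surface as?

[pulurro+wfawves]

/t/ before /r/ → [r] (total assimilation)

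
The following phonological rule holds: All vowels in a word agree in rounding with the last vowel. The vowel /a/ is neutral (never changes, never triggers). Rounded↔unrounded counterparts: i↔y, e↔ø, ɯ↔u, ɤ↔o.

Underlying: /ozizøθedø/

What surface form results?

[ozyzøθødø]

/i/ harmonizes with /ø/ ([+round]) → [y]
/e/ harmonizes with /ø/ ([+round]) → [ø]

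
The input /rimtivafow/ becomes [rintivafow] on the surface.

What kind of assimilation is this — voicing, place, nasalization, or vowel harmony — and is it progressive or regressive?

/m/→[n].
Each target copies a feature from the following segment, so the direction is regressive.

place assimilation, regressive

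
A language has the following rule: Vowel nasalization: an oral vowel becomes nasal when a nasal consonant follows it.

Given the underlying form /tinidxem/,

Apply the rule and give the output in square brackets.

/i/ before nasal /n/ → [ĩ]
/e/ before nasal /m/ → [ẽ]

[tĩnidxẽm]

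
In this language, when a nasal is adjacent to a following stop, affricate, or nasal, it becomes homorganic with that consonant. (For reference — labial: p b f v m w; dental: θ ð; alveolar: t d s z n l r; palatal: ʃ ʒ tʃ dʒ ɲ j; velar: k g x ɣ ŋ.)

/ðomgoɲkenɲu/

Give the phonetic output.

[ðoŋgoŋkeɲɲu]

/m/ before /g/ (velar) → [ŋ]
/ɲ/ before /k/ (velar) → [ŋ]
/n/ before /ɲ/ (palatal) → [ɲ]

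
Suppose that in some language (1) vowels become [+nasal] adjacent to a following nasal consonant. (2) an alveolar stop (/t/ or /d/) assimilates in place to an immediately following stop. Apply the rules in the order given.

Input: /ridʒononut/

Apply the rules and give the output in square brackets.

[ridʒõnõnut]

Rule 1: /o/ before nasal /n/ → [õ]
Rule 1: /o/ before nasal /n/ → [õ]
After rule 1: ridʒõnõnut
Rule 2: no segment meets the rule's conditions; no change.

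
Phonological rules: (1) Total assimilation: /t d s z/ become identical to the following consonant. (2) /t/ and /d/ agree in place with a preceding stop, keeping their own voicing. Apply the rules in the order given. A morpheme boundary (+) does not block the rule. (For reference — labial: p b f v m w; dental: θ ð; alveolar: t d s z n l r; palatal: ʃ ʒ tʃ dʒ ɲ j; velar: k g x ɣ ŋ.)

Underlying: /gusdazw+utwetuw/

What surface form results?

Rule 1: /s/ before /d/ → [d] (total assimilation)
Rule 1: /z/ before /w/ → [w] (total assimilation)
Rule 1: /t/ before /w/ → [w] (total assimilation)
After rule 1: guddaww+uwwetuw
Rule 2: no segment meets the rule's conditions; no change.

[guddaww+uwwetuw]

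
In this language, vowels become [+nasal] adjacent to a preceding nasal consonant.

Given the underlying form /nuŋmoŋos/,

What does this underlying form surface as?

/u/ after nasal /n/ → [ũ]
/o/ after nasal /m/ → [õ]
/o/ after nasal /ŋ/ → [õ]

[nũŋmõŋõs]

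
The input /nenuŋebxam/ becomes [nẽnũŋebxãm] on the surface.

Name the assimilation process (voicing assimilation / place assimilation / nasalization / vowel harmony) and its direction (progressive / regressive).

nasalization, regressive

/e/→[ẽ] /u/→[ũ] /a/→[ã].
Each target copies a feature from the following segment, so the direction is regressive.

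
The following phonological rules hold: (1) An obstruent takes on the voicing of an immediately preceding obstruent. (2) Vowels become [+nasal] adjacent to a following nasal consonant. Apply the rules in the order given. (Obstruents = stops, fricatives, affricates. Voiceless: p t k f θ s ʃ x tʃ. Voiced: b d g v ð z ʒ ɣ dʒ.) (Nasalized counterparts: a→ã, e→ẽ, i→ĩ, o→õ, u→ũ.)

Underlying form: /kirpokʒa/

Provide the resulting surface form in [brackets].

[kirpokʃa]

Rule 1: /ʒ/ after /k/ (voiceless) → [ʃ]
After rule 1: kirpokʃa
Rule 2: no segment meets the rule's conditions; no change.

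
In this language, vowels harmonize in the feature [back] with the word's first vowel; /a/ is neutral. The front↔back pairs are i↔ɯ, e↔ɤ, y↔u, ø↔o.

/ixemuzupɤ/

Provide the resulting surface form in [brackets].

/u/ harmonizes with /i/ ([-back]) → [y]
/u/ harmonizes with /i/ ([-back]) → [y]
/ɤ/ harmonizes with /i/ ([-back]) → [e]

[ixemyzype]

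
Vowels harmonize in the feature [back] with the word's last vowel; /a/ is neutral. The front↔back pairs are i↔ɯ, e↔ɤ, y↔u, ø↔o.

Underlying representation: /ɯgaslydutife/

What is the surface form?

/ɯ/ harmonizes with /e/ ([-back]) → [i]
/u/ harmonizes with /e/ ([-back]) → [y]

[igaslydytife]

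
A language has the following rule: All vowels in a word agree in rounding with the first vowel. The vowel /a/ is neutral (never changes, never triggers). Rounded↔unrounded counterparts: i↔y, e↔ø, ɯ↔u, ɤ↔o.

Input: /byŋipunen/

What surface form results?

[byŋypunøn]

/i/ harmonizes with /y/ ([+round]) → [y]
/e/ harmonizes with /y/ ([+round]) → [ø]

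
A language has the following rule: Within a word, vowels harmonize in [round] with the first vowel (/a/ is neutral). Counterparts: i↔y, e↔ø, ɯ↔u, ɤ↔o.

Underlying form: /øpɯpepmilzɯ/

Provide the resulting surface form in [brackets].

/ɯ/ harmonizes with /ø/ ([+round]) → [u]
/e/ harmonizes with /ø/ ([+round]) → [ø]
/i/ harmonizes with /ø/ ([+round]) → [y]
/ɯ/ harmonizes with /ø/ ([+round]) → [u]

[øpupøpmylzu]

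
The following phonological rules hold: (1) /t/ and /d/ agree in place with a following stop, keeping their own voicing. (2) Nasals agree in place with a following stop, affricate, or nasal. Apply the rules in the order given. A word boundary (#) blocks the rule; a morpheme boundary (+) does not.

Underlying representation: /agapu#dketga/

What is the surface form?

Rule 1: /d/ before /k/ (velar) → [g]
Rule 1: /t/ before /g/ (velar) → [k]
After rule 1: agapu#gkekga
Rule 2: no segment meets the rule's conditions; no change.

[agapu#gkekga]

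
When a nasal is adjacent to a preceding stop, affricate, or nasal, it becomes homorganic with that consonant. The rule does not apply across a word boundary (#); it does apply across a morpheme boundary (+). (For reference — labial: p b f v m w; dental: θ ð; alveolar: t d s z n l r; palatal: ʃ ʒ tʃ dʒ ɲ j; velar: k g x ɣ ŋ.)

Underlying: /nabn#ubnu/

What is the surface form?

/n/ after /b/ (labial) → [m]
/n/ after /b/ (labial) → [m]

[nabm#ubmu]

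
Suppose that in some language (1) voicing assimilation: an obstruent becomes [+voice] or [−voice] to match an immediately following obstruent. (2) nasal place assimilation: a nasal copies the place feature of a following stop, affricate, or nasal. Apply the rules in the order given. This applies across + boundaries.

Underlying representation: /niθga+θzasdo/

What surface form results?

[niðga+ðzazdo]

Rule 1: /θ/ before /g/ (voiced) → [ð]
Rule 1: /θ/ before /z/ (voiced) → [ð]
Rule 1: /s/ before /d/ (voiced) → [z]
After rule 1: niðga+ðzazdo
Rule 2: no segment meets the rule's conditions; no change.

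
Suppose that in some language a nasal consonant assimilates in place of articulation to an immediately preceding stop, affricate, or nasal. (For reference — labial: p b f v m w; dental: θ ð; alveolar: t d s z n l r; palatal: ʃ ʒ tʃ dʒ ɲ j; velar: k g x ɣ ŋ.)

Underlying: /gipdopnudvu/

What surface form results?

/n/ after /p/ (labial) → [m]

[gipdopmudvu]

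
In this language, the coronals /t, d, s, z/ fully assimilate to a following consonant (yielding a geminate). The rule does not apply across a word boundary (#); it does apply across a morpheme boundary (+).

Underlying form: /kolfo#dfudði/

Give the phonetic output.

/d/ before /f/ → [f] (total assimilation)
/d/ before /ð/ → [ð] (total assimilation)

[kolfo#ffuðði]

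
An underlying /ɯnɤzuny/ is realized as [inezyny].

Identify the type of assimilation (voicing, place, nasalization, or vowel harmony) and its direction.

vowel harmony, regressive

/ɯ/→[i] /ɤ/→[e] /u/→[y].
Vowels agree with the last vowel, so the harmony is regressive.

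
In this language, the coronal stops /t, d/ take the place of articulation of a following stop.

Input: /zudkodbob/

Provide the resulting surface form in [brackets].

/d/ before /k/ (velar) → [g]
/d/ before /b/ (labial) → [b]

[zugkobbob]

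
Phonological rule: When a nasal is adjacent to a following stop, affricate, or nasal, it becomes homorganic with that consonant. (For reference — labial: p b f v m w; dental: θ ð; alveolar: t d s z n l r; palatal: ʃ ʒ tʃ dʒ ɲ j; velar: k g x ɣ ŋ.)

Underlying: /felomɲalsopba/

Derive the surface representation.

/m/ before /ɲ/ (palatal) → [ɲ]

[feloɲɲalsopba]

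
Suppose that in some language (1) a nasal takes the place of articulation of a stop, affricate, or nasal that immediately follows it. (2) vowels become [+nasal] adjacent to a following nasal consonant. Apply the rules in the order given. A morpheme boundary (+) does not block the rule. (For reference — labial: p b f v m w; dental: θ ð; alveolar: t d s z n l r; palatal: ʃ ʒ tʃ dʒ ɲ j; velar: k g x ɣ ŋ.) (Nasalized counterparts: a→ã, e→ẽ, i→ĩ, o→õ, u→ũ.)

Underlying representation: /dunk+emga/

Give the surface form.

[dũŋk+ẽŋga]

Rule 1: /n/ before /k/ (velar) → [ŋ]
Rule 1: /m/ before /g/ (velar) → [ŋ]
After rule 1: duŋk+eŋga
Rule 2: /u/ before nasal /ŋ/ → [ũ]
Rule 2: /e/ before nasal /ŋ/ → [ẽ]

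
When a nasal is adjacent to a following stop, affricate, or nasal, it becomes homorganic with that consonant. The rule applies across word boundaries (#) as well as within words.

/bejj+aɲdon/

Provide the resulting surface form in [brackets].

[bejj+andon]

/ɲ/ before /d/ (alveolar) → [n]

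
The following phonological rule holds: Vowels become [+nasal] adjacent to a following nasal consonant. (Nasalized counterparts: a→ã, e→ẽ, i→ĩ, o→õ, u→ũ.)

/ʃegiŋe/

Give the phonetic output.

[ʃegĩŋe]

/i/ before nasal /ŋ/ → [ĩ]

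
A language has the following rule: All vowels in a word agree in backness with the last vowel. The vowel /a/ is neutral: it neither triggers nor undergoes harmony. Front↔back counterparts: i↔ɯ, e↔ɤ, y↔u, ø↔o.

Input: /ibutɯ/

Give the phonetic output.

[ɯbutɯ]

/i/ harmonizes with /ɯ/ ([+back]) → [ɯ]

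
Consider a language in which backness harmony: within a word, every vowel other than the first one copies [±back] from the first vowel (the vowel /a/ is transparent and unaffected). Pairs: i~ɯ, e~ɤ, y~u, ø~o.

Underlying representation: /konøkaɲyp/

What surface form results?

[konokaɲup]

/ø/ harmonizes with /o/ ([+back]) → [o]
/y/ harmonizes with /o/ ([+back]) → [u]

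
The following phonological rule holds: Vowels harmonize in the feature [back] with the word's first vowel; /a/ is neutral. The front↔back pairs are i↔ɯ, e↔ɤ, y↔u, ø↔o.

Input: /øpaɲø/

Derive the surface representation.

[øpaɲø]

no segment meets the rule's conditions; no change.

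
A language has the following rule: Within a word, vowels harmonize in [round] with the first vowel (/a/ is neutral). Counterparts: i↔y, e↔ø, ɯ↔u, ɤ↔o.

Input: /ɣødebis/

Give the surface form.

/e/ harmonizes with /ø/ ([+round]) → [ø]
/i/ harmonizes with /ø/ ([+round]) → [y]

[ɣødøbys]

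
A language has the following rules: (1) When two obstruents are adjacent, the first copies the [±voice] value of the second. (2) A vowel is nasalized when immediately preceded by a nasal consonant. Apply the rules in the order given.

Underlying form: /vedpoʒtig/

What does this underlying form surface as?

Rule 1: /d/ before /p/ (voiceless) → [t]
Rule 1: /ʒ/ before /t/ (voiceless) → [ʃ]
After rule 1: vetpoʃtig
Rule 2: no segment meets the rule's conditions; no change.

[vetpoʃtig]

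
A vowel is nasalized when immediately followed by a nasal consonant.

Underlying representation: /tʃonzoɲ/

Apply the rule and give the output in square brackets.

[tʃõnzõɲ]

/o/ before nasal /n/ → [õ]
/o/ before nasal /ɲ/ → [õ]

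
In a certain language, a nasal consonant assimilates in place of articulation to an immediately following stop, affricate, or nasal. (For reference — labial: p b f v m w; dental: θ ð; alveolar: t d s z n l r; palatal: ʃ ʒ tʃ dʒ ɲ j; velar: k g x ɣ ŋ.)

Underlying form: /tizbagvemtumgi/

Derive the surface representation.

[tizbagventuŋgi]

/m/ before /t/ (alveolar) → [n]
/m/ before /g/ (velar) → [ŋ]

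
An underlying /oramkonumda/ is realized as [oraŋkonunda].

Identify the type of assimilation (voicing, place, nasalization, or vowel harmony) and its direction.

place assimilation, regressive

/m/→[ŋ] /m/→[n].
Each target copies a feature from the following segment, so the direction is regressive.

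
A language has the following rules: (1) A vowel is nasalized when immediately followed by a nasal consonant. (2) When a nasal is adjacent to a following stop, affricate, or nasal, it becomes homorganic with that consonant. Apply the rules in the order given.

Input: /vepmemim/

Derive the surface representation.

[vepmẽmĩm]

Rule 1: /e/ before nasal /m/ → [ẽ]
Rule 1: /i/ before nasal /m/ → [ĩ]
After rule 1: vepmẽmĩm
Rule 2: no segment meets the rule's conditions; no change.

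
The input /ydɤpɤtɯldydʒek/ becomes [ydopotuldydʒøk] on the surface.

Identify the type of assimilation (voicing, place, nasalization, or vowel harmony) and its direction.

/ɤ/→[o] /ɤ/→[o] /ɯ/→[u] /e/→[ø].
Vowels agree with the first vowel, so the harmony is progressive.

vowel harmony, progressive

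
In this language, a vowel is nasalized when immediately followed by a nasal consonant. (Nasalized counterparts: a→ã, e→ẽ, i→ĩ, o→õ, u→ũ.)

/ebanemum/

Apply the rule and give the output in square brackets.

/a/ before nasal /n/ → [ã]
/e/ before nasal /m/ → [ẽ]
/u/ before nasal /m/ → [ũ]

[ebãnẽmũm]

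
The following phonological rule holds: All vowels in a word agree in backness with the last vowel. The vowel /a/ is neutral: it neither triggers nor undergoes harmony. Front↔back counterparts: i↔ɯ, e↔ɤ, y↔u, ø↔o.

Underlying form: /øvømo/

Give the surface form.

[ovomo]

/ø/ harmonizes with /o/ ([+back]) → [o]
/ø/ harmonizes with /o/ ([+back]) → [o]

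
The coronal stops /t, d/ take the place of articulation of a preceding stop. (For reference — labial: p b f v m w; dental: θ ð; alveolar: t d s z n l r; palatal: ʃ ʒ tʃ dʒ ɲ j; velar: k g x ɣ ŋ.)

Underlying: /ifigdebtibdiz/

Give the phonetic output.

/d/ after /g/ (velar) → [g]
/t/ after /b/ (labial) → [p]
/d/ after /b/ (labial) → [b]

[ifiggebpibbiz]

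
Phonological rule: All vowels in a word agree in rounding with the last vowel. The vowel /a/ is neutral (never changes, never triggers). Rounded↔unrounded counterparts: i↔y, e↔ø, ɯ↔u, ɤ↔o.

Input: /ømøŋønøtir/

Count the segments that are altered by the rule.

/ø/ harmonizes with /i/ ([-round]) → [e]
/ø/ harmonizes with /i/ ([-round]) → [e]
/ø/ harmonizes with /i/ ([-round]) → [e]
/ø/ harmonizes with /i/ ([-round]) → [e]
4 segments change.

4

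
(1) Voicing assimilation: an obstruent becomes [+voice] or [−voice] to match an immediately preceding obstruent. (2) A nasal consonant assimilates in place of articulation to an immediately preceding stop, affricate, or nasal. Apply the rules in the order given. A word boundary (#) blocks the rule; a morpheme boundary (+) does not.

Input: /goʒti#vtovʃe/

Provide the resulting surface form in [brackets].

Rule 1: /t/ after /ʒ/ (voiced) → [d]
Rule 1: /t/ after /v/ (voiced) → [d]
Rule 1: /ʃ/ after /v/ (voiced) → [ʒ]
After rule 1: goʒdi#vdovʒe
Rule 2: no segment meets the rule's conditions; no change.

[goʒdi#vdovʒe]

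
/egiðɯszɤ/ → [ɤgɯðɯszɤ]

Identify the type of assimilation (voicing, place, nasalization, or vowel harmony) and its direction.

vowel harmony, regressive

/e/→[ɤ] /i/→[ɯ].
Vowels agree with the last vowel, so the harmony is regressive.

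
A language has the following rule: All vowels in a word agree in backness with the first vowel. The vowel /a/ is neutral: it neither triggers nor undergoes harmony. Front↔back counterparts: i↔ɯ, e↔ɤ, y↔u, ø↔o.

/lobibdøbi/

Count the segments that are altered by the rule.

/i/ harmonizes with /o/ ([+back]) → [ɯ]
/ø/ harmonizes with /o/ ([+back]) → [o]
/i/ harmonizes with /o/ ([+back]) → [ɯ]
3 segments change.

3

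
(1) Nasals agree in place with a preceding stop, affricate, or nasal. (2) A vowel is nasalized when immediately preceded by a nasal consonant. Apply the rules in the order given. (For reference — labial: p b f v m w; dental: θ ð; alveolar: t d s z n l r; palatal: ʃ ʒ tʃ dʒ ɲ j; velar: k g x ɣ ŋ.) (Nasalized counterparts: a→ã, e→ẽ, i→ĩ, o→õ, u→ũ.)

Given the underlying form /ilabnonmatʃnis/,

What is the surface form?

Rule 1: /n/ after /b/ (labial) → [m]
Rule 1: /m/ after /n/ (alveolar) → [n]
Rule 1: /n/ after /tʃ/ (palatal) → [ɲ]
After rule 1: ilabmonnatʃɲis
Rule 2: /o/ after nasal /m/ → [õ]
Rule 2: /a/ after nasal /n/ → [ã]
Rule 2: /i/ after nasal /ɲ/ → [ĩ]

[ilabmõnnãtʃɲĩs]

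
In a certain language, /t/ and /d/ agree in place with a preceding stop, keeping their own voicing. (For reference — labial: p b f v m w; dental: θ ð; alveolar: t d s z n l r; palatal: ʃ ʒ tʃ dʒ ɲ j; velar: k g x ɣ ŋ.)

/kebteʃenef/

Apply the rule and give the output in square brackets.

/t/ after /b/ (labial) → [p]

[kebpeʃenef]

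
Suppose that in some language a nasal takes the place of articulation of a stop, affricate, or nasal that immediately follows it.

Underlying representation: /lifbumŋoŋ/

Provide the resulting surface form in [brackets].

[lifbuŋŋoŋ]

/m/ before /ŋ/ (velar) → [ŋ]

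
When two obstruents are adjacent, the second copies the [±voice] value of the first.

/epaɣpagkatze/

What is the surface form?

/p/ after /ɣ/ (voiced) → [b]
/k/ after /g/ (voiced) → [g]
/z/ after /t/ (voiceless) → [s]

[epaɣbaggatse]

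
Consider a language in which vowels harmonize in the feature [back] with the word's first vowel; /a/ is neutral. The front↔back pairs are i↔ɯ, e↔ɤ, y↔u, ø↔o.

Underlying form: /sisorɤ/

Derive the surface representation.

[sisøre]

/o/ harmonizes with /i/ ([-back]) → [ø]
/ɤ/ harmonizes with /i/ ([-back]) → [e]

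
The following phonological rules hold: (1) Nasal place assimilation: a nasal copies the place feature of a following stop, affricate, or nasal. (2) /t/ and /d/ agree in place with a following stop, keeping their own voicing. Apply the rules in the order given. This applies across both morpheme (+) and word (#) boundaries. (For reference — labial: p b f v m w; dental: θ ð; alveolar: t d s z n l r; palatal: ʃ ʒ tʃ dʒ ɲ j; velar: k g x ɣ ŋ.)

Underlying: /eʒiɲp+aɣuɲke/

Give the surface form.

[eʒimp+aɣuŋke]

Rule 1: /ɲ/ before /p/ (labial) → [m]
Rule 1: /ɲ/ before /k/ (velar) → [ŋ]
After rule 1: eʒimp+aɣuŋke
Rule 2: no segment meets the rule's conditions; no change.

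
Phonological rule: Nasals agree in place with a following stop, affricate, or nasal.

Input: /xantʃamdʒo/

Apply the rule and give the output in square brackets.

[xaɲtʃaɲdʒo]

/n/ before /tʃ/ (palatal) → [ɲ]
/m/ before /dʒ/ (palatal) → [ɲ]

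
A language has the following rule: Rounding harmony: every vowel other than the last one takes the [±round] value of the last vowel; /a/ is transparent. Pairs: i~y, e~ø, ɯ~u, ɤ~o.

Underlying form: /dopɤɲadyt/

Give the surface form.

/ɤ/ harmonizes with /y/ ([+round]) → [o]

[dopoɲadyt]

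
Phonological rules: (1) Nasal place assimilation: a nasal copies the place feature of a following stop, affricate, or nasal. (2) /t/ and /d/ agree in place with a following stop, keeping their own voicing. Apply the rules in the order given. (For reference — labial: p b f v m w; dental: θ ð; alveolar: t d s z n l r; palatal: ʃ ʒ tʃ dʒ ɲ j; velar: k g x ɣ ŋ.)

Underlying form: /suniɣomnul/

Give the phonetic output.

[suniɣonnul]

Rule 1: /m/ before /n/ (alveolar) → [n]
After rule 1: suniɣonnul
Rule 2: no segment meets the rule's conditions; no change.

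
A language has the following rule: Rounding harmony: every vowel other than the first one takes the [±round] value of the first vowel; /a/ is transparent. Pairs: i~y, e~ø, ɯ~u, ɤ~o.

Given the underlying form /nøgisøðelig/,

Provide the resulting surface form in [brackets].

[nøgysøðølyg]

/i/ harmonizes with /ø/ ([+round]) → [y]
/e/ harmonizes with /ø/ ([+round]) → [ø]
/i/ harmonizes with /ø/ ([+round]) → [y]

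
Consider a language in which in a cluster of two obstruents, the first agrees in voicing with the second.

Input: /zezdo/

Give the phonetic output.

[zezdo]

no segment meets the rule's conditions; no change.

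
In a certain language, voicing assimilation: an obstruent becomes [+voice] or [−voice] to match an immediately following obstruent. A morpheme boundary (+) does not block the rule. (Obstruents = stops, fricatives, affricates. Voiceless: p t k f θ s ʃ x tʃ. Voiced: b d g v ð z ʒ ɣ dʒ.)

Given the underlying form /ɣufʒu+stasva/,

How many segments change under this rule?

/f/ before /ʒ/ (voiced) → [v]
/s/ before /v/ (voiced) → [z]
2 segments change.

2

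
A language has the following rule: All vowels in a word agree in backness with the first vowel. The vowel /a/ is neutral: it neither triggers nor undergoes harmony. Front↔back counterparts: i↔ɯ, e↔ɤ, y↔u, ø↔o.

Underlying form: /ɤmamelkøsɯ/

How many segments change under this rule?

2

/e/ harmonizes with /ɤ/ ([+back]) → [ɤ]
/ø/ harmonizes with /ɤ/ ([+back]) → [o]
2 segments change.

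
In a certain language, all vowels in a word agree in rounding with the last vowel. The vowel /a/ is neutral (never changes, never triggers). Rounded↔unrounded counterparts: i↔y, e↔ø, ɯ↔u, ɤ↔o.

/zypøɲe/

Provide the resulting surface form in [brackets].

[zipeɲe]

/y/ harmonizes with /e/ ([-round]) → [i]
/ø/ harmonizes with /e/ ([-round]) → [e]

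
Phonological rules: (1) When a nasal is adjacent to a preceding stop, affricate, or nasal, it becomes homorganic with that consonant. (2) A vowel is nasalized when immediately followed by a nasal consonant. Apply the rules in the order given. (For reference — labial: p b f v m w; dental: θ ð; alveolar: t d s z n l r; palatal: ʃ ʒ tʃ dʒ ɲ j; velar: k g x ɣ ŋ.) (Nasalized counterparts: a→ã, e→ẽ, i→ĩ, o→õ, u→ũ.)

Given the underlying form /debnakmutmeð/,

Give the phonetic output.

Rule 1: /n/ after /b/ (labial) → [m]
Rule 1: /m/ after /k/ (velar) → [ŋ]
Rule 1: /m/ after /t/ (alveolar) → [n]
After rule 1: debmakŋutneð
Rule 2: no segment meets the rule's conditions; no change.

[debmakŋutneð]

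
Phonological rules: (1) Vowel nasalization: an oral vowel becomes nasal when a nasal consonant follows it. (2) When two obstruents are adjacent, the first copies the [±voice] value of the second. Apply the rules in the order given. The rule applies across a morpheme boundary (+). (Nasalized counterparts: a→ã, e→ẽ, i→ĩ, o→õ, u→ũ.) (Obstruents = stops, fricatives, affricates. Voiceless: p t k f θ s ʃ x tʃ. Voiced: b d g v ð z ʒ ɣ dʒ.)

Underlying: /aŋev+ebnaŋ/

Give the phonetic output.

[ãŋev+ebnãŋ]

Rule 1: /a/ before nasal /ŋ/ → [ã]
Rule 1: /a/ before nasal /ŋ/ → [ã]
After rule 1: ãŋev+ebnãŋ
Rule 2: no segment meets the rule's conditions; no change.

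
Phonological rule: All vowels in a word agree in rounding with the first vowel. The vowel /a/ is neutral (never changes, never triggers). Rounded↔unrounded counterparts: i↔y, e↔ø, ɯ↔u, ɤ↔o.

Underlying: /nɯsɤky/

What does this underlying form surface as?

[nɯsɤki]

/y/ harmonizes with /ɯ/ ([-round]) → [i]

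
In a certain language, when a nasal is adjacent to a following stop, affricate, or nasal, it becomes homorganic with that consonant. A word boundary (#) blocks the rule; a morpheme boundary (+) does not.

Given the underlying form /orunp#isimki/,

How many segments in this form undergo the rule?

/n/ before /p/ (labial) → [m]
/m/ before /k/ (velar) → [ŋ]
2 segments change.

2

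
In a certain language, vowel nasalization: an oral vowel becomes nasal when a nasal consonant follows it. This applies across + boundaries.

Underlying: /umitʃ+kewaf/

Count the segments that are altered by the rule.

/u/ before nasal /m/ → [ũ]
1 segment changes.

1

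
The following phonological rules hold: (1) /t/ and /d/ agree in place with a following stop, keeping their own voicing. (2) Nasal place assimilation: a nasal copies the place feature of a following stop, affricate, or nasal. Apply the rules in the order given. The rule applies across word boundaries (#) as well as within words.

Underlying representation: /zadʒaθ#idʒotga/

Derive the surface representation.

Rule 1: /t/ before /g/ (velar) → [k]
After rule 1: zadʒaθ#idʒokga
Rule 2: no segment meets the rule's conditions; no change.

[zadʒaθ#idʒokga]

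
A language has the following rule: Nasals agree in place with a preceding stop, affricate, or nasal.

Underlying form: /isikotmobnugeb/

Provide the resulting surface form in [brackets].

/m/ after /t/ (alveolar) → [n]
/n/ after /b/ (labial) → [m]

[isikotnobmugeb]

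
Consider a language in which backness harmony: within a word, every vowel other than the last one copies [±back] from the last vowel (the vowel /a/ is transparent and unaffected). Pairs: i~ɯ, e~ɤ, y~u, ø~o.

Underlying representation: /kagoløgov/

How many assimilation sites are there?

/ø/ harmonizes with /o/ ([+back]) → [o]
1 segment changes.

1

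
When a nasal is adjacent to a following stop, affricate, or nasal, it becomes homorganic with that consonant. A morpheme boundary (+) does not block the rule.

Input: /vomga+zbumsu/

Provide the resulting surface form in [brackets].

[voŋga+zbumsu]

/m/ before /g/ (velar) → [ŋ]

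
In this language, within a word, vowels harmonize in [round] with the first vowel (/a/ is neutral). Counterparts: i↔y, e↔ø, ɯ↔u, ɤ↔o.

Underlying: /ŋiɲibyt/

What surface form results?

/y/ harmonizes with /i/ ([-round]) → [i]

[ŋiɲibit]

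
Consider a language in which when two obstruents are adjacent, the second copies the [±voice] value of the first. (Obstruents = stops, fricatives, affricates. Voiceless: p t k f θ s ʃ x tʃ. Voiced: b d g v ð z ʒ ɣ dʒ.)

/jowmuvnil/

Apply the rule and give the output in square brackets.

[jowmuvnil]

no segment meets the rule's conditions; no change.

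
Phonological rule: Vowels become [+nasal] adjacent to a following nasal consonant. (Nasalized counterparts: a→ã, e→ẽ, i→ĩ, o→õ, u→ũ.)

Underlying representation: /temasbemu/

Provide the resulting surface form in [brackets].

[tẽmasbẽmu]

/e/ before nasal /m/ → [ẽ]
/e/ before nasal /m/ → [ẽ]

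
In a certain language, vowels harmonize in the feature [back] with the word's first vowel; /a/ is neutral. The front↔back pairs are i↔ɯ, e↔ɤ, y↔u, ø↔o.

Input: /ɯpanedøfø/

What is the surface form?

/e/ harmonizes with /ɯ/ ([+back]) → [ɤ]
/ø/ harmonizes with /ɯ/ ([+back]) → [o]
/ø/ harmonizes with /ɯ/ ([+back]) → [o]

[ɯpanɤdofo]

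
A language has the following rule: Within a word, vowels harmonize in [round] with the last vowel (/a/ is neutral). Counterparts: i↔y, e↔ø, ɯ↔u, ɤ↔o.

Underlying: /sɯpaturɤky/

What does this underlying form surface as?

/ɯ/ harmonizes with /y/ ([+round]) → [u]
/ɤ/ harmonizes with /y/ ([+round]) → [o]

[supaturoky]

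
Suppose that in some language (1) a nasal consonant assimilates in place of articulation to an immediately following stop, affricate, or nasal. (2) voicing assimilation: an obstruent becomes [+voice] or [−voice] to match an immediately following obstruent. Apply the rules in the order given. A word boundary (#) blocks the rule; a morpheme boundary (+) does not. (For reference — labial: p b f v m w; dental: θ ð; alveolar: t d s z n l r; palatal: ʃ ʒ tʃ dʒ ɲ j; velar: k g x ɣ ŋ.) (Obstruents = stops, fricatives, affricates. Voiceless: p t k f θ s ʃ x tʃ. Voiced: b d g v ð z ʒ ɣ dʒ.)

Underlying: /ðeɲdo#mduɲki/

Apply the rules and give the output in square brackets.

Rule 1: /ɲ/ before /d/ (alveolar) → [n]
Rule 1: /m/ before /d/ (alveolar) → [n]
Rule 1: /ɲ/ before /k/ (velar) → [ŋ]
After rule 1: ðendo#nduŋki
Rule 2: no segment meets the rule's conditions; no change.

[ðendo#nduŋki]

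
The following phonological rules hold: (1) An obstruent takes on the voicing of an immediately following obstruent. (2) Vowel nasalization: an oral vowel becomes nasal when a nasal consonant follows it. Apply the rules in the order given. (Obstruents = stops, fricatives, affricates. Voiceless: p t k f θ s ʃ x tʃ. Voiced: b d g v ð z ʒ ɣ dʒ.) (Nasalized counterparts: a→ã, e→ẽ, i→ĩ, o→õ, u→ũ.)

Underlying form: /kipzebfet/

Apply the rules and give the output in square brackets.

Rule 1: /p/ before /z/ (voiced) → [b]
Rule 1: /b/ before /f/ (voiceless) → [p]
After rule 1: kibzepfet
Rule 2: no segment meets the rule's conditions; no change.

[kibzepfet]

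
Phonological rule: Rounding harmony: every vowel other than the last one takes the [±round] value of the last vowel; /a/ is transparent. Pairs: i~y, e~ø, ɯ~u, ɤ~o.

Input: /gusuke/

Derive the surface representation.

/u/ harmonizes with /e/ ([-round]) → [ɯ]
/u/ harmonizes with /e/ ([-round]) → [ɯ]

[gɯsɯke]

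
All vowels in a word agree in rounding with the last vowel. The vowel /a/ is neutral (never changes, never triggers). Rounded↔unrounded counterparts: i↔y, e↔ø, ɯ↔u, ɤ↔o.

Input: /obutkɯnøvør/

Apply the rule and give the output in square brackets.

[obutkunøvør]

/ɯ/ harmonizes with /ø/ ([+round]) → [u]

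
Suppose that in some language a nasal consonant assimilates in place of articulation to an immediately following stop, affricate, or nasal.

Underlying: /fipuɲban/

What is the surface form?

/ɲ/ before /b/ (labial) → [m]

[fipumban]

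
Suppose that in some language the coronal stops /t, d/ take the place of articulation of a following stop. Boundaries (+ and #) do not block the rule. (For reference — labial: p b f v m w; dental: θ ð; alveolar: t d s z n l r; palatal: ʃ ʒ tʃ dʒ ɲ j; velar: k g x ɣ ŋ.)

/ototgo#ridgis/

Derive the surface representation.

[otokgo#riggis]

/t/ before /g/ (velar) → [k]
/d/ before /g/ (velar) → [g]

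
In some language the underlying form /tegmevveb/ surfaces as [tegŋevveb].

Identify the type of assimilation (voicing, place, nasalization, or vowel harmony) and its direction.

place assimilation, progressive

/m/→[ŋ].
Each target copies a feature from the preceding segment, so the direction is progressive.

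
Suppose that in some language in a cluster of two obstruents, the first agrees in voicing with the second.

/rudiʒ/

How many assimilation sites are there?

0

No segment meets the rule's conditions.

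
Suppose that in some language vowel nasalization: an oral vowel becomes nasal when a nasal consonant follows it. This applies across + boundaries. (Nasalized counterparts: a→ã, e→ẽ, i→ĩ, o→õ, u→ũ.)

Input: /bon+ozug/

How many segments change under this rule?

1

/o/ before nasal /n/ → [õ]
1 segment changes.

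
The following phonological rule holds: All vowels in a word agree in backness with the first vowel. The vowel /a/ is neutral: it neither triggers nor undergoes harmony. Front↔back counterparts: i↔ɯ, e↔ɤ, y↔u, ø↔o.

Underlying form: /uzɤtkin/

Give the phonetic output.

[uzɤtkɯn]

/i/ harmonizes with /u/ ([+back]) → [ɯ]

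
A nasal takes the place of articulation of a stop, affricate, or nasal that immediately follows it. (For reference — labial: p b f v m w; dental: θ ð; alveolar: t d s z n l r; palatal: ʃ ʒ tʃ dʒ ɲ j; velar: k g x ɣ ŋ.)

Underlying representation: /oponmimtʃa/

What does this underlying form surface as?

[opommiɲtʃa]

/n/ before /m/ (labial) → [m]
/m/ before /tʃ/ (palatal) → [ɲ]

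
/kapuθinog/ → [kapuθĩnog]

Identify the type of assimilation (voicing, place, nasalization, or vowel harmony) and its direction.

nasalization, regressive

/i/→[ĩ].
Each target copies a feature from the following segment, so the direction is regressive.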